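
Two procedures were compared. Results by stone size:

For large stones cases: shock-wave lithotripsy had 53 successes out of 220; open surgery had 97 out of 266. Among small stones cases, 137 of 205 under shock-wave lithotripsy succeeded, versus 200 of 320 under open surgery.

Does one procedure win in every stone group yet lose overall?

Large stones: shock-wave lithotripsy 53/220 = 24.1%, open surgery 97/266 = 36.5% → open surgery
Small stones: shock-wave lithotripsy 137/205 = 66.8%, open surgery 200/320 = 62.5% → shock-wave lithotripsy
Overall: shock-wave lithotripsy 190/425 = 44.7%, open surgery 297/586 = 50.7% → open surgery
Neither sweeps: shock-wave lithotripsy wins 1 of 2 groups, open surgery wins 1. Open surgery wins overall but not every group — no Simpson reversal.

No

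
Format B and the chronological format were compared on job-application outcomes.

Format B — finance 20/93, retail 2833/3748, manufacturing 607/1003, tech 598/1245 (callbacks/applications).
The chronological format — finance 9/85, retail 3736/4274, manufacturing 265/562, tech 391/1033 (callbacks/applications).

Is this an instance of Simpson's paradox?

Finance: Format B 20/93 = 21.5%, the chronological format 9/85 = 10.6% → Format B
Retail: Format B 2833/3748 = 75.6%, the chronological format 3736/4274 = 87.4% → the chronological format
Manufacturing: Format B 607/1003 = 60.5%, the chronological format 265/562 = 47.2% → Format B
Tech: Format B 598/1245 = 48.0%, the chronological format 391/1033 = 37.9% → Format B
Overall: Format B 4058/6089 = 66.6%, the chronological format 4401/5954 = 73.9% → the chronological format
Neither sweeps: Format B wins 3 of 4 groups, the chronological format wins 1. The chronological format wins overall but not every group — no Simpson reversal.

No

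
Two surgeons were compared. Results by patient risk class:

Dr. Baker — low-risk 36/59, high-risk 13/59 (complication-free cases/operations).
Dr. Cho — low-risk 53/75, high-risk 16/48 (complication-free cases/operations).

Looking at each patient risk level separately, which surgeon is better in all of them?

Dr. Cho

Low-risk: Dr. Baker 36/59 = 61.0%, Dr. Cho 53/75 = 70.7% → Dr. Cho
High-risk: Dr. Baker 13/59 = 22.0%, Dr. Cho 16/48 = 33.3% → Dr. Cho
Dr. Cho has the higher rate in both groups.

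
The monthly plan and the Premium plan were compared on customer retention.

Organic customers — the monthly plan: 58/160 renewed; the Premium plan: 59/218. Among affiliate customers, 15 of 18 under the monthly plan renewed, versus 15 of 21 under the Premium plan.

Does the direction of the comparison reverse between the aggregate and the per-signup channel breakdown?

No

Organic: the monthly plan 58/160 = 36.2%, the Premium plan 59/218 = 27.1% → the monthly plan
Affiliate: the monthly plan 15/18 = 83.3%, the Premium plan 15/21 = 71.4% → the monthly plan
Overall: the monthly plan 73/178 = 41.0%, the Premium plan 74/239 = 31.0% → the monthly plan
The monthly plan wins overall and in every signup group — no reversal.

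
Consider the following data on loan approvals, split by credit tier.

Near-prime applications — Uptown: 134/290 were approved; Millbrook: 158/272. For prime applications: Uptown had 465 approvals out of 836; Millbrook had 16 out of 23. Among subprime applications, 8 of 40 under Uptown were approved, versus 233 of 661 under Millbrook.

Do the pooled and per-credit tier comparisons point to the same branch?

No

Near-prime: Uptown 134/290 = 46.2%, Millbrook 158/272 = 58.1% → Millbrook
Prime: Uptown 465/836 = 55.6%, Millbrook 16/23 = 69.6% → Millbrook
Subprime: Uptown 8/40 = 20.0%, Millbrook 233/661 = 35.2% → Millbrook
Overall: Uptown 607/1166 = 52.1%, Millbrook 407/956 = 42.6% → Uptown
Millbrook wins each credit group but Uptown wins overall — the comparison reverses. Millbrook's applications skew toward subprime, which has a lower base rate.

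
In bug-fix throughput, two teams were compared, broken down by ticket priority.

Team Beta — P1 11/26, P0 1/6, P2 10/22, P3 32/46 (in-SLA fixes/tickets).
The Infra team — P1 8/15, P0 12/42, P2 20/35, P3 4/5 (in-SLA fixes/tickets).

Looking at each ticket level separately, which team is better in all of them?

P1: Team Beta 11/26 = 42.3%, the Infra team 8/15 = 53.3% → the Infra team
P0: Team Beta 1/6 = 16.7%, the Infra team 12/42 = 28.6% → the Infra team
P2: Team Beta 10/22 = 45.5%, the Infra team 20/35 = 57.1% → the Infra team
P3: Team Beta 32/46 = 69.6%, the Infra team 4/5 = 80.0% → the Infra team
The Infra team has the higher rate in all 4 groups.

the Infra team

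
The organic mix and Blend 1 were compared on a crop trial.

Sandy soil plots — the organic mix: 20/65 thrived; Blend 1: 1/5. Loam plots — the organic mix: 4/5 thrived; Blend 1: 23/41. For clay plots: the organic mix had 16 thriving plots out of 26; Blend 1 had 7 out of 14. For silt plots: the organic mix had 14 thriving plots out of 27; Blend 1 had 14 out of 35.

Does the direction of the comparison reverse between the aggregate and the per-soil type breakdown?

Sandy soil: the organic mix 20/65 = 30.8%, Blend 1 1/5 = 20.0% → the organic mix
Loam: the organic mix 4/5 = 80.0%, Blend 1 23/41 = 56.1% → the organic mix
Clay: the organic mix 16/26 = 61.5%, Blend 1 7/14 = 50.0% → the organic mix
Silt: the organic mix 14/27 = 51.9%, Blend 1 14/35 = 40.0% → the organic mix
Overall: the organic mix 54/123 = 43.9%, Blend 1 45/95 = 47.4% → Blend 1
The organic mix wins each soil group but Blend 1 wins overall — the comparison reverses. The organic mix's plots skew toward sandy soil, which has a lower base rate.

Yes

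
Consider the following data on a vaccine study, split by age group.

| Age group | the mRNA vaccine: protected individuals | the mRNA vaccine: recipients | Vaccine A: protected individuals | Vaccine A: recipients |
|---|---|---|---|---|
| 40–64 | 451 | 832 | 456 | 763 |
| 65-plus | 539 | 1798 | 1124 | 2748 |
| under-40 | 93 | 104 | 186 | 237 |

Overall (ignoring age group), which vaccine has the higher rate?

40–64: the mRNA vaccine 451/832 = 54.2%, Vaccine A 456/763 = 59.8% → Vaccine A
65-plus: the mRNA vaccine 539/1798 = 30.0%, Vaccine A 1124/2748 = 40.9% → Vaccine A
Under-40: the mRNA vaccine 93/104 = 89.4%, Vaccine A 186/237 = 78.5% → the mRNA vaccine
Overall: the mRNA vaccine 1083/2734 = 39.6%, Vaccine A 1766/3748 = 47.1% → Vaccine A
(Neither sweeps every age group, but Vaccine A has the higher pooled rate.)

Vaccine A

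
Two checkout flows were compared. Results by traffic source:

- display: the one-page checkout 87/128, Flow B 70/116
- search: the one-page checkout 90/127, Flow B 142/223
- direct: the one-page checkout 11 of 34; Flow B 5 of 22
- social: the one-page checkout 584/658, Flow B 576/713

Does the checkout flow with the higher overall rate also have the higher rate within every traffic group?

Display: the one-page checkout 87/128 = 68.0%, Flow B 70/116 = 60.3% → the one-page checkout
Search: the one-page checkout 90/127 = 70.9%, Flow B 142/223 = 63.7% → the one-page checkout
Direct: the one-page checkout 11/34 = 32.4%, Flow B 5/22 = 22.7% → the one-page checkout
Social: the one-page checkout 584/658 = 88.8%, Flow B 576/713 = 80.8% → the one-page checkout
Overall: the one-page checkout 772/947 = 81.5%, Flow B 793/1074 = 73.8% → the one-page checkout
The one-page checkout wins overall and in every traffic group — no reversal.

Yes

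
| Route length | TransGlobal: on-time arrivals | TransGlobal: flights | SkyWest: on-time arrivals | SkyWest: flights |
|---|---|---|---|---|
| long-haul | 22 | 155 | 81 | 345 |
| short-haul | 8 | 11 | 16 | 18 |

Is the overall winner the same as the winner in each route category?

Yes

Long-haul: TransGlobal 22/155 = 14.2%, SkyWest 81/345 = 23.5% → SkyWest
Short-haul: TransGlobal 8/11 = 72.7%, SkyWest 16/18 = 88.9% → SkyWest
Overall: TransGlobal 30/166 = 18.1%, SkyWest 97/363 = 26.7% → SkyWest
SkyWest wins overall and in every route group — no reversal.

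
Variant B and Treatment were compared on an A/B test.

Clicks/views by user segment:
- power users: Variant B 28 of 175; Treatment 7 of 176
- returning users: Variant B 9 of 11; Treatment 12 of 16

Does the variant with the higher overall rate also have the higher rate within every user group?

Power users: Variant B 28/175 = 16.0%, Treatment 7/176 = 4.0% → Variant B
Returning users: Variant B 9/11 = 81.8%, Treatment 12/16 = 75.0% → Variant B
Overall: Variant B 37/186 = 19.9%, Treatment 19/192 = 9.9% → Variant B
Variant B wins overall and in every user group — no reversal.

Yes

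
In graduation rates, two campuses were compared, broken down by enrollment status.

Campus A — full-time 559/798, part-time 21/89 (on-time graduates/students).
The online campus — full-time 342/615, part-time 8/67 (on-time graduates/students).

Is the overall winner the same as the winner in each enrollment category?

Full-time: Campus A 559/798 = 70.1%, the online campus 342/615 = 55.6% → Campus A
Part-time: Campus A 21/89 = 23.6%, the online campus 8/67 = 11.9% → Campus A
Overall: Campus A 580/887 = 65.4%, the online campus 350/682 = 51.3% → Campus A
Campus A wins overall and in every enrollment group — no reversal.

Yes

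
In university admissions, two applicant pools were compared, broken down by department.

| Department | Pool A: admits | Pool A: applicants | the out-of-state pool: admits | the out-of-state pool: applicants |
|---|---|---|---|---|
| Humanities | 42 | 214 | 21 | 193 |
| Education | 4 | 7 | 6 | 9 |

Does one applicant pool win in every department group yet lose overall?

Humanities: Pool A 42/214 = 19.6%, the out-of-state pool 21/193 = 10.9% → Pool A
Education: Pool A 4/7 = 57.1%, the out-of-state pool 6/9 = 66.7% → the out-of-state pool
Overall: Pool A 46/221 = 20.8%, the out-of-state pool 27/202 = 13.4% → Pool A
Neither sweeps: Pool A wins 1 of 2 groups, the out-of-state pool wins 1. Pool A wins overall but not every group — no Simpson reversal.

No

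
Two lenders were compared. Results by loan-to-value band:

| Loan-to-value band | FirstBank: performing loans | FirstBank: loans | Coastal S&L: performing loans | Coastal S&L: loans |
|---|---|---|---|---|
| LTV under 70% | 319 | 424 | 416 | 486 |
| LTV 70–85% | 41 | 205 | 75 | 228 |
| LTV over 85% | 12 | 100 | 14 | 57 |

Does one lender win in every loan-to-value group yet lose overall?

No

LTV under 70%: FirstBank 319/424 = 75.2%, Coastal S&L 416/486 = 85.6% → Coastal S&L
LTV 70–85%: FirstBank 41/205 = 20.0%, Coastal S&L 75/228 = 32.9% → Coastal S&L
LTV over 85%: FirstBank 12/100 = 12.0%, Coastal S&L 14/57 = 24.6% → Coastal S&L
Overall: FirstBank 372/729 = 51.0%, Coastal S&L 505/771 = 65.5% → Coastal S&L
Coastal S&L wins overall and in every loan-to-value group — no reversal.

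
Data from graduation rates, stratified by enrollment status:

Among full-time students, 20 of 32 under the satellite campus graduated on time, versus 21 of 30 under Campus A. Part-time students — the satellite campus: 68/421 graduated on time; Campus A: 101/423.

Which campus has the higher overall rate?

Full-time: the satellite campus 20/32 = 62.5%, Campus A 21/30 = 70.0% → Campus A
Part-time: the satellite campus 68/421 = 16.2%, Campus A 101/423 = 23.9% → Campus A
Overall: the satellite campus 88/453 = 19.4%, Campus A 122/453 = 26.9% → Campus A

Campus A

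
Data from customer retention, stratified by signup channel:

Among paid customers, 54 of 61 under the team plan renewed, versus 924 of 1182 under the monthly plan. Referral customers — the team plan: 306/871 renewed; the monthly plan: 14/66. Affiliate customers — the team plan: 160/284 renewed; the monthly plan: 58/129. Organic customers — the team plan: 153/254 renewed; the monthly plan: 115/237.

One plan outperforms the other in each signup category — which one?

Paid: the team plan 54/61 = 88.5%, the monthly plan 924/1182 = 78.2% → the team plan
Referral: the team plan 306/871 = 35.1%, the monthly plan 14/66 = 21.2% → the team plan
Affiliate: the team plan 160/284 = 56.3%, the monthly plan 58/129 = 45.0% → the team plan
Organic: the team plan 153/254 = 60.2%, the monthly plan 115/237 = 48.5% → the team plan
The team plan has the higher rate in all 4 groups.

the team plan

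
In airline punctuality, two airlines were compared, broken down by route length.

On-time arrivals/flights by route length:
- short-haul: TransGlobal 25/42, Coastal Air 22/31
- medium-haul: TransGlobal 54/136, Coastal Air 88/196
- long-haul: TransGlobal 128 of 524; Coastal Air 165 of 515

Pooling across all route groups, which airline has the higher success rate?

Short-haul: TransGlobal 25/42 = 59.5%, Coastal Air 22/31 = 71.0% → Coastal Air
Medium-haul: TransGlobal 54/136 = 39.7%, Coastal Air 88/196 = 44.9% → Coastal Air
Long-haul: TransGlobal 128/524 = 24.4%, Coastal Air 165/515 = 32.0% → Coastal Air
Overall: TransGlobal 207/702 = 29.5%, Coastal Air 275/742 = 37.1% → Coastal Air

Coastal Air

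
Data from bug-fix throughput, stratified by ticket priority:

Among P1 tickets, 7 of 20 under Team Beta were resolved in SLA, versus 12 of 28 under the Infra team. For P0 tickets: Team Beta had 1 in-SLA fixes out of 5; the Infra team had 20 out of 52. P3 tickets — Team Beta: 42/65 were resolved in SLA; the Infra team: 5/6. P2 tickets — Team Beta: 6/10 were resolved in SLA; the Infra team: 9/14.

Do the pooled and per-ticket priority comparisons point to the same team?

P1: Team Beta 7/20 = 35.0%, the Infra team 12/28 = 42.9% → the Infra team
P0: Team Beta 1/5 = 20.0%, the Infra team 20/52 = 38.5% → the Infra team
P3: Team Beta 42/65 = 64.6%, the Infra team 5/6 = 83.3% → the Infra team
P2: Team Beta 6/10 = 60.0%, the Infra team 9/14 = 64.3% → the Infra team
Overall: Team Beta 56/100 = 56.0%, the Infra team 46/100 = 46.0% → Team Beta
The Infra team wins each ticket group but Team Beta wins overall — the comparison reverses. The Infra team's tickets skew toward P0, which has a lower base rate.

No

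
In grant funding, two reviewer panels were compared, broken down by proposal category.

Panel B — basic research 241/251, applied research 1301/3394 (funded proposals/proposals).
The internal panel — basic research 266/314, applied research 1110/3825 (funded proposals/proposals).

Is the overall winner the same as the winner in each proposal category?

Basic research: Panel B 241/251 = 96.0%, the internal panel 266/314 = 84.7% → Panel B
Applied research: Panel B 1301/3394 = 38.3%, the internal panel 1110/3825 = 29.0% → Panel B
Overall: Panel B 1542/3645 = 42.3%, the internal panel 1376/4139 = 33.2% → Panel B
Panel B wins overall and in every proposal group — no reversal.

Yes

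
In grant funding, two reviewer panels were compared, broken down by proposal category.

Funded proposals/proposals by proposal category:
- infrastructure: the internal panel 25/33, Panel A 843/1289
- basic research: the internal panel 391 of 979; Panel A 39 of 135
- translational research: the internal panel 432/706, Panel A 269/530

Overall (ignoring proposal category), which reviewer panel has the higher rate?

Panel A

Infrastructure: the internal panel 25/33 = 75.8%, Panel A 843/1289 = 65.4% → the internal panel
Basic research: the internal panel 391/979 = 39.9%, Panel A 39/135 = 28.9% → the internal panel
Translational research: the internal panel 432/706 = 61.2%, Panel A 269/530 = 50.8% → the internal panel
Overall: the internal panel 848/1718 = 49.4%, Panel A 1151/1954 = 58.9% → Panel A
(The internal panel wins every proposal group but Panel A wins overall — the internal panel's proposals skew toward the low-rate basic research group.)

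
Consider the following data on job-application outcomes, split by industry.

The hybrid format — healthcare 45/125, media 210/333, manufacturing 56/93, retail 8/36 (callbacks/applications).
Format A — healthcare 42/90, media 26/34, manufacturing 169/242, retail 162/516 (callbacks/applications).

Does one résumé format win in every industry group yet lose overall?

Healthcare: the hybrid format 45/125 = 36.0%, Format A 42/90 = 46.7% → Format A
Media: the hybrid format 210/333 = 63.1%, Format A 26/34 = 76.5% → Format A
Manufacturing: the hybrid format 56/93 = 60.2%, Format A 169/242 = 69.8% → Format A
Retail: the hybrid format 8/36 = 22.2%, Format A 162/516 = 31.4% → Format A
Overall: the hybrid format 319/587 = 54.3%, Format A 399/882 = 45.2% → the hybrid format
Format A wins each industry group but the hybrid format wins overall — the comparison reverses. Format A's applications skew toward retail, which has a lower base rate.

Yes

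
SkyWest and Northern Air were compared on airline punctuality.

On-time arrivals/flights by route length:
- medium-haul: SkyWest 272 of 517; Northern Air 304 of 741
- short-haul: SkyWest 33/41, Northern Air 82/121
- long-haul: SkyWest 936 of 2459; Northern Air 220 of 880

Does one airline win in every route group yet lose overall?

No

Medium-haul: SkyWest 272/517 = 52.6%, Northern Air 304/741 = 41.0% → SkyWest
Short-haul: SkyWest 33/41 = 80.5%, Northern Air 82/121 = 67.8% → SkyWest
Long-haul: SkyWest 936/2459 = 38.1%, Northern Air 220/880 = 25.0% → SkyWest
Overall: SkyWest 1241/3017 = 41.1%, Northern Air 606/1742 = 34.8% → SkyWest
SkyWest wins overall and in every route group — no reversal.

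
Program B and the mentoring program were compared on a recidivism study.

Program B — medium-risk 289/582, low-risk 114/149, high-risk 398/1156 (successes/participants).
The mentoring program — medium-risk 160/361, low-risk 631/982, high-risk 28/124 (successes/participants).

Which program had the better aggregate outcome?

the mentoring program

Medium-risk: Program B 289/582 = 49.7%, the mentoring program 160/361 = 44.3% → Program B
Low-risk: Program B 114/149 = 76.5%, the mentoring program 631/982 = 64.3% → Program B
High-risk: Program B 398/1156 = 34.4%, the mentoring program 28/124 = 22.6% → Program B
Overall: Program B 801/1887 = 42.4%, the mentoring program 819/1467 = 55.8% → the mentoring program
(Program B wins every risk group but the mentoring program wins overall — Program B's participants skew toward the low-rate high-risk group.)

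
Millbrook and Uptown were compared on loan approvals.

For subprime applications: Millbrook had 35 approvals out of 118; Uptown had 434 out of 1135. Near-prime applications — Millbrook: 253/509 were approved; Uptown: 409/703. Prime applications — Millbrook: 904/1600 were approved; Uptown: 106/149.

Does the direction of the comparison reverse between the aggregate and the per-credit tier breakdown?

Yes

Subprime: Millbrook 35/118 = 29.7%, Uptown 434/1135 = 38.2% → Uptown
Near-prime: Millbrook 253/509 = 49.7%, Uptown 409/703 = 58.2% → Uptown
Prime: Millbrook 904/1600 = 56.5%, Uptown 106/149 = 71.1% → Uptown
Overall: Millbrook 1192/2227 = 53.5%, Uptown 949/1987 = 47.8% → Millbrook
Uptown wins each credit group but Millbrook wins overall — the comparison reverses. Uptown's applications skew toward subprime, which has a lower base rate.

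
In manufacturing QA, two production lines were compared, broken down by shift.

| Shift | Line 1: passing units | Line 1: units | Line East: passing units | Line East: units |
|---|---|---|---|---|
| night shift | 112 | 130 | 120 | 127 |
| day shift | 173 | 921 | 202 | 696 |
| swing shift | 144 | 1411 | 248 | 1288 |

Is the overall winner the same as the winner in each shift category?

Night shift: Line 1 112/130 = 86.2%, Line East 120/127 = 94.5% → Line East
Day shift: Line 1 173/921 = 18.8%, Line East 202/696 = 29.0% → Line East
Swing shift: Line 1 144/1411 = 10.2%, Line East 248/1288 = 19.3% → Line East
Overall: Line 1 429/2462 = 17.4%, Line East 570/2111 = 27.0% → Line East
Line East wins overall and in every shift group — no reversal.

Yes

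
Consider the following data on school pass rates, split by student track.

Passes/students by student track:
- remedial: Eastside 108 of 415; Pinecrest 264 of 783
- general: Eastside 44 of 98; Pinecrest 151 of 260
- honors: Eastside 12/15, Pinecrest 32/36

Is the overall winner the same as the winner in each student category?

Remedial: Eastside 108/415 = 26.0%, Pinecrest 264/783 = 33.7% → Pinecrest
General: Eastside 44/98 = 44.9%, Pinecrest 151/260 = 58.1% → Pinecrest
Honors: Eastside 12/15 = 80.0%, Pinecrest 32/36 = 88.9% → Pinecrest
Overall: Eastside 164/528 = 31.1%, Pinecrest 447/1079 = 41.4% → Pinecrest
Pinecrest wins overall and in every student group — no reversal.

Yes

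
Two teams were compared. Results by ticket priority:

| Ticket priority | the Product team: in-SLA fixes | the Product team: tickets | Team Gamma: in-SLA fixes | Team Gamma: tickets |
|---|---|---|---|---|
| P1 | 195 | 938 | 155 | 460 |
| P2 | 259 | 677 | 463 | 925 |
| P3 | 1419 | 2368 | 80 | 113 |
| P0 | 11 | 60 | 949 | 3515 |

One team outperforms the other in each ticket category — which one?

P1: the Product team 195/938 = 20.8%, Team Gamma 155/460 = 33.7% → Team Gamma
P2: the Product team 259/677 = 38.3%, Team Gamma 463/925 = 50.1% → Team Gamma
P3: the Product team 1419/2368 = 59.9%, Team Gamma 80/113 = 70.8% → Team Gamma
P0: the Product team 11/60 = 18.3%, Team Gamma 949/3515 = 27.0% → Team Gamma
Team Gamma has the higher rate in all 4 groups.

Team Gamma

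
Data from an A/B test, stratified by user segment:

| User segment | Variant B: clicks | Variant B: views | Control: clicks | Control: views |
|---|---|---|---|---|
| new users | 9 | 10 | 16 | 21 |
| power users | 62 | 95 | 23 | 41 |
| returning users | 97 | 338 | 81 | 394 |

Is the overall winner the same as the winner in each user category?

Yes

New users: Variant B 9/10 = 90.0%, Control 16/21 = 76.2% → Variant B
Power users: Variant B 62/95 = 65.3%, Control 23/41 = 56.1% → Variant B
Returning users: Variant B 97/338 = 28.7%, Control 81/394 = 20.6% → Variant B
Overall: Variant B 168/443 = 37.9%, Control 120/456 = 26.3% → Variant B
Variant B wins overall and in every user group — no reversal.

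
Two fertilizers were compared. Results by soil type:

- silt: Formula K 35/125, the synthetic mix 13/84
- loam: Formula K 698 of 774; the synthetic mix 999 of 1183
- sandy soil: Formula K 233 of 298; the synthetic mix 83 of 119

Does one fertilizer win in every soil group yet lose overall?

Silt: Formula K 35/125 = 28.0%, the synthetic mix 13/84 = 15.5% → Formula K
Loam: Formula K 698/774 = 90.2%, the synthetic mix 999/1183 = 84.4% → Formula K
Sandy soil: Formula K 233/298 = 78.2%, the synthetic mix 83/119 = 69.7% → Formula K
Overall: Formula K 966/1197 = 80.7%, the synthetic mix 1095/1386 = 79.0% → Formula K
Formula K wins overall and in every soil group — no reversal.

No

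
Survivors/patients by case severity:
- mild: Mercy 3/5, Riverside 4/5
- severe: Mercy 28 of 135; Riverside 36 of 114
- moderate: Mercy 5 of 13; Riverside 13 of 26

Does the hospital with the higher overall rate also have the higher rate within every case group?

Yes

Mild: Mercy 3/5 = 60.0%, Riverside 4/5 = 80.0% → Riverside
Severe: Mercy 28/135 = 20.7%, Riverside 36/114 = 31.6% → Riverside
Moderate: Mercy 5/13 = 38.5%, Riverside 13/26 = 50.0% → Riverside
Overall: Mercy 36/153 = 23.5%, Riverside 53/145 = 36.6% → Riverside
Riverside wins overall and in every case group — no reversal.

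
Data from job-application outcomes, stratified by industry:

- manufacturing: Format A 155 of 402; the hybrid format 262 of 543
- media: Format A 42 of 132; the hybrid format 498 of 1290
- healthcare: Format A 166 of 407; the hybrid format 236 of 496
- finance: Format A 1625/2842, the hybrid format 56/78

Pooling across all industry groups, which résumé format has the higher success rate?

Format A

Manufacturing: Format A 155/402 = 38.6%, the hybrid format 262/543 = 48.3% → the hybrid format
Media: Format A 42/132 = 31.8%, the hybrid format 498/1290 = 38.6% → the hybrid format
Healthcare: Format A 166/407 = 40.8%, the hybrid format 236/496 = 47.6% → the hybrid format
Finance: Format A 1625/2842 = 57.2%, the hybrid format 56/78 = 71.8% → the hybrid format
Overall: Format A 1988/3783 = 52.6%, the hybrid format 1052/2407 = 43.7% → Format A
(The hybrid format wins every industry group but Format A wins overall — the hybrid format's applications skew toward the low-rate media group.)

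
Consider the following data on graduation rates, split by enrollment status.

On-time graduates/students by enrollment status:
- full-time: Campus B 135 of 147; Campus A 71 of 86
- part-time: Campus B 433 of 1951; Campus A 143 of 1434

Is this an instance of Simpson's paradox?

Full-time: Campus B 135/147 = 91.8%, Campus A 71/86 = 82.6% → Campus B
Part-time: Campus B 433/1951 = 22.2%, Campus A 143/1434 = 10.0% → Campus B
Overall: Campus B 568/2098 = 27.1%, Campus A 214/1520 = 14.1% → Campus B
Campus B wins overall and in every enrollment group — no reversal.

No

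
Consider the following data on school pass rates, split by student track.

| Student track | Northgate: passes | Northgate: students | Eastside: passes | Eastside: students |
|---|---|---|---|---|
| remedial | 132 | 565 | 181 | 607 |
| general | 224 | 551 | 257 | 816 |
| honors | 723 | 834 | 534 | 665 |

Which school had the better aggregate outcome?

Northgate

Remedial: Northgate 132/565 = 23.4%, Eastside 181/607 = 29.8% → Eastside
General: Northgate 224/551 = 40.7%, Eastside 257/816 = 31.5% → Northgate
Honors: Northgate 723/834 = 86.7%, Eastside 534/665 = 80.3% → Northgate
Overall: Northgate 1079/1950 = 55.3%, Eastside 972/2088 = 46.6% → Northgate
(Neither sweeps every student group, but Northgate has the higher pooled rate.)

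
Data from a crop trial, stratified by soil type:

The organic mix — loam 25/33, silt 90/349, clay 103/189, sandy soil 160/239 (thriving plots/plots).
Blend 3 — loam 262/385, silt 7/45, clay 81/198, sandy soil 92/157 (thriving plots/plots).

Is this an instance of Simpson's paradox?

Yes

Loam: the organic mix 25/33 = 75.8%, Blend 3 262/385 = 68.1% → the organic mix
Silt: the organic mix 90/349 = 25.8%, Blend 3 7/45 = 15.6% → the organic mix
Clay: the organic mix 103/189 = 54.5%, Blend 3 81/198 = 40.9% → the organic mix
Sandy soil: the organic mix 160/239 = 66.9%, Blend 3 92/157 = 58.6% → the organic mix
Overall: the organic mix 378/810 = 46.7%, Blend 3 442/785 = 56.3% → Blend 3
The organic mix wins each soil group but Blend 3 wins overall — the comparison reverses. The organic mix's plots skew toward silt, which has a lower base rate.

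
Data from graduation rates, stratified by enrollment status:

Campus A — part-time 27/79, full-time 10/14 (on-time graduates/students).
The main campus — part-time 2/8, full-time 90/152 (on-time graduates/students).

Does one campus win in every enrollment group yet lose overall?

Part-time: Campus A 27/79 = 34.2%, the main campus 2/8 = 25.0% → Campus A
Full-time: Campus A 10/14 = 71.4%, the main campus 90/152 = 59.2% → Campus A
Overall: Campus A 37/93 = 39.8%, the main campus 92/160 = 57.5% → the main campus
Campus A wins each enrollment group but the main campus wins overall — the comparison reverses. Campus A's students skew toward part-time, which has a lower base rate.

Yes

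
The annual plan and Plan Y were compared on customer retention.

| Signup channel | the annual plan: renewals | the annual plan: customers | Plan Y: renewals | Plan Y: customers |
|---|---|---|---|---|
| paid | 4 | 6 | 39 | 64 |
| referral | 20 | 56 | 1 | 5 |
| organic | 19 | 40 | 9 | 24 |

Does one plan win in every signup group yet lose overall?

Paid: the annual plan 4/6 = 66.7%, Plan Y 39/64 = 60.9% → the annual plan
Referral: the annual plan 20/56 = 35.7%, Plan Y 1/5 = 20.0% → the annual plan
Organic: the annual plan 19/40 = 47.5%, Plan Y 9/24 = 37.5% → the annual plan
Overall: the annual plan 43/102 = 42.2%, Plan Y 49/93 = 52.7% → Plan Y
The annual plan wins each signup group but Plan Y wins overall — the comparison reverses. The annual plan's customers skew toward referral, which has a lower base rate.

Yes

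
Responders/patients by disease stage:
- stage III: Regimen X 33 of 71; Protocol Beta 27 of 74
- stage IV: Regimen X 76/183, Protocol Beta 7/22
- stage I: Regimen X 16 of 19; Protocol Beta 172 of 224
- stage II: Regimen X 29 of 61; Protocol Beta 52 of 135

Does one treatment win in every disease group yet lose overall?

Stage III: Regimen X 33/71 = 46.5%, Protocol Beta 27/74 = 36.5% → Regimen X
Stage IV: Regimen X 76/183 = 41.5%, Protocol Beta 7/22 = 31.8% → Regimen X
Stage I: Regimen X 16/19 = 84.2%, Protocol Beta 172/224 = 76.8% → Regimen X
Stage II: Regimen X 29/61 = 47.5%, Protocol Beta 52/135 = 38.5% → Regimen X
Overall: Regimen X 154/334 = 46.1%, Protocol Beta 258/455 = 56.7% → Protocol Beta
Regimen X wins each disease group but Protocol Beta wins overall — the comparison reverses. Regimen X's patients skew toward stage IV, which has a lower base rate.

Yes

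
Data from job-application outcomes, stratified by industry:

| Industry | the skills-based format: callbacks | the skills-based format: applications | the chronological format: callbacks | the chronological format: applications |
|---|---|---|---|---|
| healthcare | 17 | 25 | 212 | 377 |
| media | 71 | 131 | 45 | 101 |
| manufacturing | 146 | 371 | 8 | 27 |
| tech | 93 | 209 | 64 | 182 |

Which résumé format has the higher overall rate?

the chronological format

Healthcare: the skills-based format 17/25 = 68.0%, the chronological format 212/377 = 56.2% → the skills-based format
Media: the skills-based format 71/131 = 54.2%, the chronological format 45/101 = 44.6% → the skills-based format
Manufacturing: the skills-based format 146/371 = 39.4%, the chronological format 8/27 = 29.6% → the skills-based format
Tech: the skills-based format 93/209 = 44.5%, the chronological format 64/182 = 35.2% → the skills-based format
Overall: the skills-based format 327/736 = 44.4%, the chronological format 329/687 = 47.9% → the chronological format
(The skills-based format wins every industry group but the chronological format wins overall — the skills-based format's applications skew toward the low-rate manufacturing group.)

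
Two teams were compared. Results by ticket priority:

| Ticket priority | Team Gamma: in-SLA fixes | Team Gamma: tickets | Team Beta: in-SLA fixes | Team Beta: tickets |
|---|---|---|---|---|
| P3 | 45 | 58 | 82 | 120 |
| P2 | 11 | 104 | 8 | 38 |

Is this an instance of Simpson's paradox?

P3: Team Gamma 45/58 = 77.6%, Team Beta 82/120 = 68.3% → Team Gamma
P2: Team Gamma 11/104 = 10.6%, Team Beta 8/38 = 21.1% → Team Beta
Overall: Team Gamma 56/162 = 34.6%, Team Beta 90/158 = 57.0% → Team Beta
Neither sweeps: Team Gamma wins 1 of 2 groups, Team Beta wins 1. Team Beta wins overall but not every group — no Simpson reversal.

No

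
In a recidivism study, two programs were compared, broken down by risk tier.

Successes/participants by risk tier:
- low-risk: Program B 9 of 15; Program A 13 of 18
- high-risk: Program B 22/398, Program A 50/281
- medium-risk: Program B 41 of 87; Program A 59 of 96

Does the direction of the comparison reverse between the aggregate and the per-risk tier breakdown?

No

Low-risk: Program B 9/15 = 60.0%, Program A 13/18 = 72.2% → Program A
High-risk: Program B 22/398 = 5.5%, Program A 50/281 = 17.8% → Program A
Medium-risk: Program B 41/87 = 47.1%, Program A 59/96 = 61.5% → Program A
Overall: Program B 72/500 = 14.4%, Program A 122/395 = 30.9% → Program A
Program A wins overall and in every risk group — no reversal.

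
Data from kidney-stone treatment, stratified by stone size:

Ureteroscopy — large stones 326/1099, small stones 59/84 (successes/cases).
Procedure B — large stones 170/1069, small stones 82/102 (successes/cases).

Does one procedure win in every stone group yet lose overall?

No

Large stones: ureteroscopy 326/1099 = 29.7%, Procedure B 170/1069 = 15.9% → ureteroscopy
Small stones: ureteroscopy 59/84 = 70.2%, Procedure B 82/102 = 80.4% → Procedure B
Overall: ureteroscopy 385/1183 = 32.5%, Procedure B 252/1171 = 21.5% → ureteroscopy
Neither sweeps: ureteroscopy wins 1 of 2 groups, Procedure B wins 1. Ureteroscopy wins overall but not every group — no Simpson reversal.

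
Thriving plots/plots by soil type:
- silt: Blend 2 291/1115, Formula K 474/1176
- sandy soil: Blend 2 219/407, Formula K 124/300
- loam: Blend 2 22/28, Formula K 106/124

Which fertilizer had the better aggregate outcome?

Formula K

Silt: Blend 2 291/1115 = 26.1%, Formula K 474/1176 = 40.3% → Formula K
Sandy soil: Blend 2 219/407 = 53.8%, Formula K 124/300 = 41.3% → Blend 2
Loam: Blend 2 22/28 = 78.6%, Formula K 106/124 = 85.5% → Formula K
Overall: Blend 2 532/1550 = 34.3%, Formula K 704/1600 = 44.0% → Formula K
(Neither sweeps every soil group, but Formula K has the higher pooled rate.)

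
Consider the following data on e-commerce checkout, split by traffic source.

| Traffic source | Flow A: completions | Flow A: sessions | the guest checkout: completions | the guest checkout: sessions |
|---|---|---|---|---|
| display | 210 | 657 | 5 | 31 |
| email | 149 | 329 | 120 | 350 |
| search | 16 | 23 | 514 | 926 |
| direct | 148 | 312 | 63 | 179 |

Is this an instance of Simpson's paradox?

Yes

Display: Flow A 210/657 = 32.0%, the guest checkout 5/31 = 16.1% → Flow A
Email: Flow A 149/329 = 45.3%, the guest checkout 120/350 = 34.3% → Flow A
Search: Flow A 16/23 = 69.6%, the guest checkout 514/926 = 55.5% → Flow A
Direct: Flow A 148/312 = 47.4%, the guest checkout 63/179 = 35.2% → Flow A
Overall: Flow A 523/1321 = 39.6%, the guest checkout 702/1486 = 47.2% → the guest checkout
Flow A wins each traffic group but the guest checkout wins overall — the comparison reverses. Flow A's sessions skew toward display, which has a lower base rate.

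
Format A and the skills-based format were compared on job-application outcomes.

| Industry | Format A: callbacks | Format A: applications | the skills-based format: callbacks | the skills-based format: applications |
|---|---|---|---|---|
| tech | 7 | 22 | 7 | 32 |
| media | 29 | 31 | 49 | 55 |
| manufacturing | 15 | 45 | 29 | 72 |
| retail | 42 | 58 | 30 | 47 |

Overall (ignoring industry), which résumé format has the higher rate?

Format A

Tech: Format A 7/22 = 31.8%, the skills-based format 7/32 = 21.9% → Format A
Media: Format A 29/31 = 93.5%, the skills-based format 49/55 = 89.1% → Format A
Manufacturing: Format A 15/45 = 33.3%, the skills-based format 29/72 = 40.3% → the skills-based format
Retail: Format A 42/58 = 72.4%, the skills-based format 30/47 = 63.8% → Format A
Overall: Format A 93/156 = 59.6%, the skills-based format 115/206 = 55.8% → Format A
(Neither sweeps every industry group, but Format A has the higher pooled rate.)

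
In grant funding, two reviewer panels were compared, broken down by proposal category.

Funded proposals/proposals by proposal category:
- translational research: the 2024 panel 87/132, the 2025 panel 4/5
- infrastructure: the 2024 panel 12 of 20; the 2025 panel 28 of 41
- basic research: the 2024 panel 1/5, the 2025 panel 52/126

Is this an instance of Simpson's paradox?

Yes

Translational research: the 2024 panel 87/132 = 65.9%, the 2025 panel 4/5 = 80.0% → the 2025 panel
Infrastructure: the 2024 panel 12/20 = 60.0%, the 2025 panel 28/41 = 68.3% → the 2025 panel
Basic research: the 2024 panel 1/5 = 20.0%, the 2025 panel 52/126 = 41.3% → the 2025 panel
Overall: the 2024 panel 100/157 = 63.7%, the 2025 panel 84/172 = 48.8% → the 2024 panel
The 2025 panel wins each proposal group but the 2024 panel wins overall — the comparison reverses. The 2025 panel's proposals skew toward basic research, which has a lower base rate.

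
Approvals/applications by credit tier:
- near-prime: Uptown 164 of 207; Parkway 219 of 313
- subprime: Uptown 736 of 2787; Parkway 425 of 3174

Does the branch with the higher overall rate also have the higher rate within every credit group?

Yes

Near-prime: Uptown 164/207 = 79.2%, Parkway 219/313 = 70.0% → Uptown
Subprime: Uptown 736/2787 = 26.4%, Parkway 425/3174 = 13.4% → Uptown
Overall: Uptown 900/2994 = 30.1%, Parkway 644/3487 = 18.5% → Uptown
Uptown wins overall and in every credit group — no reversal.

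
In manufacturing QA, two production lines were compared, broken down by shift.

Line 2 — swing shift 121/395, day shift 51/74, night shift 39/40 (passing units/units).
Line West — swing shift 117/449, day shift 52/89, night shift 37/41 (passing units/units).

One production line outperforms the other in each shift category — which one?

Swing shift: Line 2 121/395 = 30.6%, Line West 117/449 = 26.1% → Line 2
Day shift: Line 2 51/74 = 68.9%, Line West 52/89 = 58.4% → Line 2
Night shift: Line 2 39/40 = 97.5%, Line West 37/41 = 90.2% → Line 2
Line 2 has the higher rate in all 3 groups.

Line 2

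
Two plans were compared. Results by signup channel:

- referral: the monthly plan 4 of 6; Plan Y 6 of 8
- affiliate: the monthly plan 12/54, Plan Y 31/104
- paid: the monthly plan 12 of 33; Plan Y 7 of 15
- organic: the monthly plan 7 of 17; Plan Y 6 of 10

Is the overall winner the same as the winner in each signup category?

Referral: the monthly plan 4/6 = 66.7%, Plan Y 6/8 = 75.0% → Plan Y
Affiliate: the monthly plan 12/54 = 22.2%, Plan Y 31/104 = 29.8% → Plan Y
Paid: the monthly plan 12/33 = 36.4%, Plan Y 7/15 = 46.7% → Plan Y
Organic: the monthly plan 7/17 = 41.2%, Plan Y 6/10 = 60.0% → Plan Y
Overall: the monthly plan 35/110 = 31.8%, Plan Y 50/137 = 36.5% → Plan Y
Plan Y wins overall and in every signup group — no reversal.

Yes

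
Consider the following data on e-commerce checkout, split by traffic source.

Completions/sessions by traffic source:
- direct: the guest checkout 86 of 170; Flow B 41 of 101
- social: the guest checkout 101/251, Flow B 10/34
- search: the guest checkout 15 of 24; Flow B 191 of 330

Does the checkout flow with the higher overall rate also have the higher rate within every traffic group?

Direct: the guest checkout 86/170 = 50.6%, Flow B 41/101 = 40.6% → the guest checkout
Social: the guest checkout 101/251 = 40.2%, Flow B 10/34 = 29.4% → the guest checkout
Search: the guest checkout 15/24 = 62.5%, Flow B 191/330 = 57.9% → the guest checkout
Overall: the guest checkout 202/445 = 45.4%, Flow B 242/465 = 52.0% → Flow B
The guest checkout wins each traffic group but Flow B wins overall — the comparison reverses. The guest checkout's sessions skew toward social, which has a lower base rate.

No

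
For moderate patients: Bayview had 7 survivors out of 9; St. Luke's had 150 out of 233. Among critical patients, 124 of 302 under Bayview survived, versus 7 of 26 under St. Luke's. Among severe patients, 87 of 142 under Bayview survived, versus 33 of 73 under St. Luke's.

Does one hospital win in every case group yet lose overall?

Moderate: Bayview 7/9 = 77.8%, St. Luke's 150/233 = 64.4% → Bayview
Critical: Bayview 124/302 = 41.1%, St. Luke's 7/26 = 26.9% → Bayview
Severe: Bayview 87/142 = 61.3%, St. Luke's 33/73 = 45.2% → Bayview
Overall: Bayview 218/453 = 48.1%, St. Luke's 190/332 = 57.2% → St. Luke's
Bayview wins each case group but St. Luke's wins overall — the comparison reverses. Bayview's patients skew toward critical, which has a lower base rate.

Yes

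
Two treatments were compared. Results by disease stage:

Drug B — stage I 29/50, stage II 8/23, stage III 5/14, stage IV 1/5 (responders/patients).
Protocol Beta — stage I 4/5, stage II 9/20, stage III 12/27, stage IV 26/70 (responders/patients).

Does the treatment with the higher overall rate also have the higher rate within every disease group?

No

Stage I: Drug B 29/50 = 58.0%, Protocol Beta 4/5 = 80.0% → Protocol Beta
Stage II: Drug B 8/23 = 34.8%, Protocol Beta 9/20 = 45.0% → Protocol Beta
Stage III: Drug B 5/14 = 35.7%, Protocol Beta 12/27 = 44.4% → Protocol Beta
Stage IV: Drug B 1/5 = 20.0%, Protocol Beta 26/70 = 37.1% → Protocol Beta
Overall: Drug B 43/92 = 46.7%, Protocol Beta 51/122 = 41.8% → Drug B
Protocol Beta wins each disease group but Drug B wins overall — the comparison reverses. Protocol Beta's patients skew toward stage IV, which has a lower base rate.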